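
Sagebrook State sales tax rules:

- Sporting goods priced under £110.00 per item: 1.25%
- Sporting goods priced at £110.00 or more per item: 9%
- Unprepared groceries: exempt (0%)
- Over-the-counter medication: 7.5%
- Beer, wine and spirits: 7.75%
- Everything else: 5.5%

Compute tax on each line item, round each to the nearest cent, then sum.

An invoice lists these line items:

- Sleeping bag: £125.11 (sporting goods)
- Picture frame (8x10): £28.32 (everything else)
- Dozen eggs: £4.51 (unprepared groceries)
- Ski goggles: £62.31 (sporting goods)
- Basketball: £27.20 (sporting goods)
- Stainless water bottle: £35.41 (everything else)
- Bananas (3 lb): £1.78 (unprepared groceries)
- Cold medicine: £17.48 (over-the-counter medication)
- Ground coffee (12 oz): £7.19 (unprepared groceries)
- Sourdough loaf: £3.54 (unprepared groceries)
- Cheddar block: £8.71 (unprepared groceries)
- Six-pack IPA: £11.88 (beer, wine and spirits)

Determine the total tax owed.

Sleeping bag £125.11: sporting goods, £110.00 or more → 9% → £11.26
Picture frame (8x10) £28.32: everything else → 5.5% → £1.56
Dozen eggs £4.51: unprepared groceries → 0% → £0.00
Ski goggles £62.31: sporting goods, under £110.00 → 1.25% → £0.78
Basketball £27.20: sporting goods, under £110.00 → 1.25% → £0.34
Stainless water bottle £35.41: everything else → 5.5% → £1.95
Bananas (3 lb) £1.78: unprepared groceries → 0% → £0.00
Cold medicine £17.48: over-the-counter medication → 7.5% → £1.31
Ground coffee (12 oz) £7.19: unprepared groceries → 0% → £0.00
Sourdough loaf £3.54: unprepared groceries → 0% → £0.00
Cheddar block £8.71: unprepared groceries → 0% → £0.00
Six-pack IPA £11.88: beer, wine and spirits → 7.75% → £0.92
Total tax = £11.26 + £1.56 + £0.78 + £0.34 + £1.95 + £1.31 + £0.92 = £18.12

£18.12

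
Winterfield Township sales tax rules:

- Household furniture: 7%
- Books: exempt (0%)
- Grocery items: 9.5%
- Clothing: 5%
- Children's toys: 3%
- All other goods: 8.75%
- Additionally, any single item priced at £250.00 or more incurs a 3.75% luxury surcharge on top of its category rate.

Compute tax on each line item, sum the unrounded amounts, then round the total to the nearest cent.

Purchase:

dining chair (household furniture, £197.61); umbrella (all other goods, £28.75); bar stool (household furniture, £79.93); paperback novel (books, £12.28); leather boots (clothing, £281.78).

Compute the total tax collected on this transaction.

£46.60

Dining chair £197.61: household furniture → 7% → £13.8327
Umbrella £28.75: all other goods → 8.75% → £2.515625
Bar stool £79.93: household furniture → 7% → £5.5951
Paperback novel £12.28: books → 0% → £0.00
Leather boots £281.78: clothing → 5% + 3.75% surcharge = 8.75% → £24.65575
Unrounded tax sum = £46.599175 → £46.60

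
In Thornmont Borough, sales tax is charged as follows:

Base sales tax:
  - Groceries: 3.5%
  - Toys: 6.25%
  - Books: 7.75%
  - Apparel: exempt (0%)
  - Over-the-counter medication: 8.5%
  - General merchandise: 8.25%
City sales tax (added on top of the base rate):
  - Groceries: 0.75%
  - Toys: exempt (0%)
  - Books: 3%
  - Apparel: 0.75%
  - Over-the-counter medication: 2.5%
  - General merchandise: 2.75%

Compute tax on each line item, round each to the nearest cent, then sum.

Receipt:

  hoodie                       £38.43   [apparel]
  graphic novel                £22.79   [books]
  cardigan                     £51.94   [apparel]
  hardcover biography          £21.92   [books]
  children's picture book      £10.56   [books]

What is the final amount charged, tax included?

£152.27

Hoodie £38.43: apparel → 0% + 0.75% city = 0.75% → £0.29
Graphic novel £22.79: books → 7.75% + 3% city = 10.75% → £2.45
Cardigan £51.94: apparel → 0% + 0.75% city = 0.75% → £0.39
Hardcover biography £21.92: books → 7.75% + 3% city = 10.75% → £2.36
Children's picture book £10.56: books → 7.75% + 3% city = 10.75% → £1.14
Subtotal = £145.64; tax = £6.63; total due = £152.27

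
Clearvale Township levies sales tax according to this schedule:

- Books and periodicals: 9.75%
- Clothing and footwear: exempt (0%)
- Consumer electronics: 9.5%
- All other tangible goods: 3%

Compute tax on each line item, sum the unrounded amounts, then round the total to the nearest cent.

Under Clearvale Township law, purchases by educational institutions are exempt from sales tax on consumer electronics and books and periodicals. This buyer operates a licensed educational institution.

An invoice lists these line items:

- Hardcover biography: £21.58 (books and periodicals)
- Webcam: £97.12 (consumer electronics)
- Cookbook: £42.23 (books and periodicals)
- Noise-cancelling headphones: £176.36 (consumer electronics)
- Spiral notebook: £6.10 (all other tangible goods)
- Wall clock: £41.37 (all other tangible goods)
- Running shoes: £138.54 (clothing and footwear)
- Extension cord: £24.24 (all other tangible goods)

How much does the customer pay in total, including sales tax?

£549.69

Hardcover biography £21.58: books and periodicals, buyer-exempt → 0% → £0.00
Webcam £97.12: consumer electronics, buyer-exempt → 0% → £0.00
Cookbook £42.23: books and periodicals, buyer-exempt → 0% → £0.00
Noise-cancelling headphones £176.36: consumer electronics, buyer-exempt → 0% → £0.00
Spiral notebook £6.10: all other tangible goods → 3% → £0.183
Wall clock £41.37: all other tangible goods → 3% → £1.2411
Running shoes £138.54: clothing and footwear → 0% → £0.00
Extension cord £24.24: all other tangible goods → 3% → £0.7272
Subtotal = £547.54; unrounded tax = £2.1513 → £2.15; total due = £549.69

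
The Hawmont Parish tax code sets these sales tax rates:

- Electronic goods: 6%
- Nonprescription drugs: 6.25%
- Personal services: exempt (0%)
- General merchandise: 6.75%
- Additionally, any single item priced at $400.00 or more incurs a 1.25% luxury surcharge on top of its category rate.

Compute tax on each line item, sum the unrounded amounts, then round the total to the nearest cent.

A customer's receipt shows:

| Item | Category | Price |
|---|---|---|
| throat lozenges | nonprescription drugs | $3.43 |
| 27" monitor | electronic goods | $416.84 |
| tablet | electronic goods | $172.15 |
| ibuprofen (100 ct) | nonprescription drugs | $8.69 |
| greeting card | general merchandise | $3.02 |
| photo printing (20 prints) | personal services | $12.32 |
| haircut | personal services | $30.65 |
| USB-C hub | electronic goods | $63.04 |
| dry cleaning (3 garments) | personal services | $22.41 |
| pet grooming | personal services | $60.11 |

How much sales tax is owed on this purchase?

$45.29

Throat lozenges $3.43: nonprescription drugs → 6.25% → $0.214375
27" monitor $416.84: electronic goods → 6% + 1.25% surcharge = 7.25% → $30.2209
Tablet $172.15: electronic goods → 6% → $10.329
Ibuprofen (100 ct) $8.69: nonprescription drugs → 6.25% → $0.543125
Greeting card $3.02: general merchandise → 6.75% → $0.20385
Photo printing (20 prints) $12.32: personal services → 0% → $0.00
Haircut $30.65: personal services → 0% → $0.00
USB-C hub $63.04: electronic goods → 6% → $3.7824
Dry cleaning (3 garments) $22.41: personal services → 0% → $0.00
Pet grooming $60.11: personal services → 0% → $0.00
Unrounded tax sum = $45.29365 → $45.29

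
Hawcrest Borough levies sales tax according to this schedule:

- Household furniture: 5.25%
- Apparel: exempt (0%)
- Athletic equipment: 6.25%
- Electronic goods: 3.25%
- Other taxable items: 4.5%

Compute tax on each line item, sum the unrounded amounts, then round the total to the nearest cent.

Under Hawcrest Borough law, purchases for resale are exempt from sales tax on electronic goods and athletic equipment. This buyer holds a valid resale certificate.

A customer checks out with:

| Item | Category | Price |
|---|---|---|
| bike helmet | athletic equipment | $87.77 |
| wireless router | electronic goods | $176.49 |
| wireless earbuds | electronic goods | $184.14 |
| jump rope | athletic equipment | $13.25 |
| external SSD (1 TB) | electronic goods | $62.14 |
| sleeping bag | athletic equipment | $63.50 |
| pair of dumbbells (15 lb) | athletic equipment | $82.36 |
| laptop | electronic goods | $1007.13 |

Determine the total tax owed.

Bike helmet $87.77: athletic equipment, buyer-exempt → 0% → $0.00
Wireless router $176.49: electronic goods, buyer-exempt → 0% → $0.00
Wireless earbuds $184.14: electronic goods, buyer-exempt → 0% → $0.00
Jump rope $13.25: athletic equipment, buyer-exempt → 0% → $0.00
External SSD (1 TB) $62.14: electronic goods, buyer-exempt → 0% → $0.00
Sleeping bag $63.50: athletic equipment, buyer-exempt → 0% → $0.00
Pair of dumbbells (15 lb) $82.36: athletic equipment, buyer-exempt → 0% → $0.00
Laptop $1007.13: electronic goods, buyer-exempt → 0% → $0.00
Unrounded tax sum = $0.00 → $0.00

$0.00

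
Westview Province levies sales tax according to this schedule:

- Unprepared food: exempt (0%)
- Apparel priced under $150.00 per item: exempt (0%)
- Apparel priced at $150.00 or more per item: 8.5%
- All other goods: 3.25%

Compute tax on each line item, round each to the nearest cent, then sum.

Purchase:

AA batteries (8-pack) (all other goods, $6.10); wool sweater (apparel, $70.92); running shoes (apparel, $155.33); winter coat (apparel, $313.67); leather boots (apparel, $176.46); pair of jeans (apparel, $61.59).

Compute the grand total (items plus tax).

AA batteries (8-pack) $6.10: all other goods → 3.25% → $0.20
Wool sweater $70.92: apparel, under $150.00 → 0% → $0.00
Running shoes $155.33: apparel, $150.00 or more → 8.5% → $13.20
Winter coat $313.67: apparel, $150.00 or more → 8.5% → $26.66
Leather boots $176.46: apparel, $150.00 or more → 8.5% → $15.00
Pair of jeans $61.59: apparel, under $150.00 → 0% → $0.00
Subtotal = $784.07; tax = $55.06; total due = $839.13

$839.13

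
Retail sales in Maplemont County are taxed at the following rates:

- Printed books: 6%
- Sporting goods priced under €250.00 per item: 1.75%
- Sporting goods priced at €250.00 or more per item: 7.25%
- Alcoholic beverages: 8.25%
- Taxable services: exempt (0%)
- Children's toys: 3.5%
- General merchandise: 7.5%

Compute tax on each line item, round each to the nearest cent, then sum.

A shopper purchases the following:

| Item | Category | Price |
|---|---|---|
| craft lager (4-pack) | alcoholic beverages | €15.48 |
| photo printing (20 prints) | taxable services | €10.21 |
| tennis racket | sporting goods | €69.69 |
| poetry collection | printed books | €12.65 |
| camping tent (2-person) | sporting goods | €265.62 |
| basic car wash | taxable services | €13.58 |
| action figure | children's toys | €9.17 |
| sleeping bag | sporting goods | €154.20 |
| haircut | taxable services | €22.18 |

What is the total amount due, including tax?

€598.32

Craft lager (4-pack) €15.48: alcoholic beverages → 8.25% → €1.28
Photo printing (20 prints) €10.21: taxable services → 0% → €0.00
Tennis racket €69.69: sporting goods, under €250.00 → 1.75% → €1.22
Poetry collection €12.65: printed books → 6% → €0.76
Camping tent (2-person) €265.62: sporting goods, €250.00 or more → 7.25% → €19.26
Basic car wash €13.58: taxable services → 0% → €0.00
Action figure €9.17: children's toys → 3.5% → €0.32
Sleeping bag €154.20: sporting goods, under €250.00 → 1.75% → €2.70
Haircut €22.18: taxable services → 0% → €0.00
Subtotal = €572.78; tax = €25.54; total due = €598.32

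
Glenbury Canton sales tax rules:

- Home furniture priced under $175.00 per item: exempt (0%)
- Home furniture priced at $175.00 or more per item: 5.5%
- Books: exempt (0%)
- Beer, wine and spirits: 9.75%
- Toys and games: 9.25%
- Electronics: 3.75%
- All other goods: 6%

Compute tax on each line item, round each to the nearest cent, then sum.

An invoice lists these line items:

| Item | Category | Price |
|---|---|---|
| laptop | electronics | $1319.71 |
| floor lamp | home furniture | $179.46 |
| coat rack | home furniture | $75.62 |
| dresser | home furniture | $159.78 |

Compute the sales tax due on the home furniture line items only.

$9.87

Floor lamp $179.46: home furniture, $175.00 or more → 5.5% → $9.87
Coat rack $75.62: home furniture, under $175.00 → 0% → $0.00
Dresser $159.78: home furniture, under $175.00 → 0% → $0.00
Tax on home furniture = $9.87 + $0.00 + $0.00 = $9.87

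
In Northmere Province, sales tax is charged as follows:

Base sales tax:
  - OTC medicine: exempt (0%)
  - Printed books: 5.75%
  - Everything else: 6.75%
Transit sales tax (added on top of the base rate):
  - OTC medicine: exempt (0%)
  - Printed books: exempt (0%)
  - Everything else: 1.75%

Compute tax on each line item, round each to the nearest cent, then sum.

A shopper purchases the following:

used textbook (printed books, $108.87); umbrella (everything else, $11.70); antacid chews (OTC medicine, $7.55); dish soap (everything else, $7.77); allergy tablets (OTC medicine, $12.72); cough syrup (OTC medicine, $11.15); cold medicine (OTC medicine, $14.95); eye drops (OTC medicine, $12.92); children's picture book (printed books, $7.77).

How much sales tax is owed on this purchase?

$8.36

Used textbook $108.87: printed books → 5.75% + 0% transit = 5.75% → $6.26
Umbrella $11.70: everything else → 6.75% + 1.75% transit = 8.5% → $0.99
Antacid chews $7.55: OTC medicine → 0% + 0% transit = 0% → $0.00
Dish soap $7.77: everything else → 6.75% + 1.75% transit = 8.5% → $0.66
Allergy tablets $12.72: OTC medicine → 0% + 0% transit = 0% → $0.00
Cough syrup $11.15: OTC medicine → 0% + 0% transit = 0% → $0.00
Cold medicine $14.95: OTC medicine → 0% + 0% transit = 0% → $0.00
Eye drops $12.92: OTC medicine → 0% + 0% transit = 0% → $0.00
Children's picture book $7.77: printed books → 5.75% + 0% transit = 5.75% → $0.45
Total tax = $6.26 + $0.99 + $0.66 + $0.45 = $8.36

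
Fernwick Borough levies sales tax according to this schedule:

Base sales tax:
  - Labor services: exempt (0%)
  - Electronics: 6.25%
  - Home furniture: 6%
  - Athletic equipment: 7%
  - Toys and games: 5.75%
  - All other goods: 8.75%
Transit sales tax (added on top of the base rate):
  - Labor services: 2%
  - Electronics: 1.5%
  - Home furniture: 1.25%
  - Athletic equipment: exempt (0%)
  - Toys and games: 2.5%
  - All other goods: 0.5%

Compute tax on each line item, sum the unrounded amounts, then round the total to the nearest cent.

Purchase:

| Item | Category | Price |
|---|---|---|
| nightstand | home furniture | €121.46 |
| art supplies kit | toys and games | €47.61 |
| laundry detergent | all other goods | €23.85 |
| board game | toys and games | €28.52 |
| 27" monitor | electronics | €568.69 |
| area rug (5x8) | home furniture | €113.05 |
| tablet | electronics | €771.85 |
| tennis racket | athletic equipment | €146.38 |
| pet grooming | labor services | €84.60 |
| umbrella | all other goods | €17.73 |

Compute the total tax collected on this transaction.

€142.96

Nightstand €121.46: home furniture → 6% + 1.25% transit = 7.25% → €8.80585
Art supplies kit €47.61: toys and games → 5.75% + 2.5% transit = 8.25% → €3.927825
Laundry detergent €23.85: all other goods → 8.75% + 0.5% transit = 9.25% → €2.206125
Board game €28.52: toys and games → 5.75% + 2.5% transit = 8.25% → €2.3529
27" monitor €568.69: electronics → 6.25% + 1.5% transit = 7.75% → €44.073475
Area rug (5x8) €113.05: home furniture → 6% + 1.25% transit = 7.25% → €8.196125
Tablet €771.85: electronics → 6.25% + 1.5% transit = 7.75% → €59.818375
Tennis racket €146.38: athletic equipment → 7% + 0% transit = 7% → €10.2466
Pet grooming €84.60: labor services → 0% + 2% transit = 2% → €1.692
Umbrella €17.73: all other goods → 8.75% + 0.5% transit = 9.25% → €1.640025
Unrounded tax sum = €142.9593 → €142.96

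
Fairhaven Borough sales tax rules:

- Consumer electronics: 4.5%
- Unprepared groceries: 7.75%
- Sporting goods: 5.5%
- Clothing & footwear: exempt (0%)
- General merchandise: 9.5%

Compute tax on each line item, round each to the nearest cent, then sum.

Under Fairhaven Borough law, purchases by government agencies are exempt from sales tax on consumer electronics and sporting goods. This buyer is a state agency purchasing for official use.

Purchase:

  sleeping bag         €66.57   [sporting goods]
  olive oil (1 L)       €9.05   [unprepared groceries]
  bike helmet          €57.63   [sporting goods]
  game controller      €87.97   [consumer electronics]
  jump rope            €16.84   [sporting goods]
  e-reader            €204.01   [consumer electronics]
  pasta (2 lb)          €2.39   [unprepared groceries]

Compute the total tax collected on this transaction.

Sleeping bag €66.57: sporting goods, buyer-exempt → 0% → €0.00
Olive oil (1 L) €9.05: unprepared groceries → 7.75% → €0.70
Bike helmet €57.63: sporting goods, buyer-exempt → 0% → €0.00
Game controller €87.97: consumer electronics, buyer-exempt → 0% → €0.00
Jump rope €16.84: sporting goods, buyer-exempt → 0% → €0.00
E-reader €204.01: consumer electronics, buyer-exempt → 0% → €0.00
Pasta (2 lb) €2.39: unprepared groceries → 7.75% → €0.19
Total tax = €0.70 + €0.19 = €0.89

€0.89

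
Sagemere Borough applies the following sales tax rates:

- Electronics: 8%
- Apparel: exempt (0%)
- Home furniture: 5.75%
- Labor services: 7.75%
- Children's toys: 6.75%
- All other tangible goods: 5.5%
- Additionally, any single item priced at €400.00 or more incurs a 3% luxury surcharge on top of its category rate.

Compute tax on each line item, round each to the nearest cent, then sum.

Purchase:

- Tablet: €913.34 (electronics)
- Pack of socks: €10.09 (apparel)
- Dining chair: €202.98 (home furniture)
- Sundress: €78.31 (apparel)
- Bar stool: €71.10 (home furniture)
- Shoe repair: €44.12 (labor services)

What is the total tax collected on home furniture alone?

€15.76

Dining chair €202.98: home furniture → 5.75% → €11.67
Bar stool €71.10: home furniture → 5.75% → €4.09
Tax on home furniture = €11.67 + €4.09 = €15.76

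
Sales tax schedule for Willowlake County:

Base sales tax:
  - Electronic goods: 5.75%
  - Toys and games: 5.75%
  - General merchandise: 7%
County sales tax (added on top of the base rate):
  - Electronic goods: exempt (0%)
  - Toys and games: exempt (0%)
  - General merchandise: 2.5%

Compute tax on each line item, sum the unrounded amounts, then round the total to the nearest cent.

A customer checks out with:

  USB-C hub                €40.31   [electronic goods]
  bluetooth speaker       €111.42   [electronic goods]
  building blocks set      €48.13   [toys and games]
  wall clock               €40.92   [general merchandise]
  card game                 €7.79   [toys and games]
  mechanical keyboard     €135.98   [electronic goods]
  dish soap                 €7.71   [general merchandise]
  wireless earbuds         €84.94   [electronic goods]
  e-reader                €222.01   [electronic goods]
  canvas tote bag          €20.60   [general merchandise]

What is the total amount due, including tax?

€763.80

USB-C hub €40.31: electronic goods → 5.75% + 0% county = 5.75% → €2.317825
Bluetooth speaker €111.42: electronic goods → 5.75% + 0% county = 5.75% → €6.40665
Building blocks set €48.13: toys and games → 5.75% + 0% county = 5.75% → €2.767475
Wall clock €40.92: general merchandise → 7% + 2.5% county = 9.5% → €3.8874
Card game €7.79: toys and games → 5.75% + 0% county = 5.75% → €0.447925
Mechanical keyboard €135.98: electronic goods → 5.75% + 0% county = 5.75% → €7.81885
Dish soap €7.71: general merchandise → 7% + 2.5% county = 9.5% → €0.73245
Wireless earbuds €84.94: electronic goods → 5.75% + 0% county = 5.75% → €4.88405
E-reader €222.01: electronic goods → 5.75% + 0% county = 5.75% → €12.765575
Canvas tote bag €20.60: general merchandise → 7% + 2.5% county = 9.5% → €1.957
Subtotal = €719.81; unrounded tax = €43.9852 → €43.99; total due = €763.80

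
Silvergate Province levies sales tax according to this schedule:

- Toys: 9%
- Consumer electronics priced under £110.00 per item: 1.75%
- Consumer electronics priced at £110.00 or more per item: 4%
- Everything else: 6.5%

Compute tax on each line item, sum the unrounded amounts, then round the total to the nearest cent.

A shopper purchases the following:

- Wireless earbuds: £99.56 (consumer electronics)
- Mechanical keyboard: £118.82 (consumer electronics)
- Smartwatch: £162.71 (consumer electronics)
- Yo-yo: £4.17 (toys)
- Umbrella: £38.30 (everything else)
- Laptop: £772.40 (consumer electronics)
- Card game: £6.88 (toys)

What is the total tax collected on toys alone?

Yo-yo £4.17: toys → 9% → £0.3753
Card game £6.88: toys → 9% → £0.6192
Tax on toys: unrounded sum = £0.9945 → £0.99

£0.99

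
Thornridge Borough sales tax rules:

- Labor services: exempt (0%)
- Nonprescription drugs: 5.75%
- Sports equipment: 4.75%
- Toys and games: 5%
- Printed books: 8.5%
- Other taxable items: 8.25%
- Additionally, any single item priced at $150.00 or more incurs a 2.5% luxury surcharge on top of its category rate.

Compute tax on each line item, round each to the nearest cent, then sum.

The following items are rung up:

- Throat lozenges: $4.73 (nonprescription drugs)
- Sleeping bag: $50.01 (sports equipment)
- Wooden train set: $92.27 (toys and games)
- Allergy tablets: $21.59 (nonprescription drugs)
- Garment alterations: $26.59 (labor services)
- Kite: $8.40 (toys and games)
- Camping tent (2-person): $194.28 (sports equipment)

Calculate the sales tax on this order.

Throat lozenges $4.73: nonprescription drugs → 5.75% → $0.27
Sleeping bag $50.01: sports equipment → 4.75% → $2.38
Wooden train set $92.27: toys and games → 5% → $4.61
Allergy tablets $21.59: nonprescription drugs → 5.75% → $1.24
Garment alterations $26.59: labor services → 0% → $0.00
Kite $8.40: toys and games → 5% → $0.42
Camping tent (2-person) $194.28: sports equipment → 4.75% + 2.5% surcharge = 7.25% → $14.09
Total tax = $0.27 + $2.38 + $4.61 + $1.24 + $0.42 + $14.09 = $23.01

$23.01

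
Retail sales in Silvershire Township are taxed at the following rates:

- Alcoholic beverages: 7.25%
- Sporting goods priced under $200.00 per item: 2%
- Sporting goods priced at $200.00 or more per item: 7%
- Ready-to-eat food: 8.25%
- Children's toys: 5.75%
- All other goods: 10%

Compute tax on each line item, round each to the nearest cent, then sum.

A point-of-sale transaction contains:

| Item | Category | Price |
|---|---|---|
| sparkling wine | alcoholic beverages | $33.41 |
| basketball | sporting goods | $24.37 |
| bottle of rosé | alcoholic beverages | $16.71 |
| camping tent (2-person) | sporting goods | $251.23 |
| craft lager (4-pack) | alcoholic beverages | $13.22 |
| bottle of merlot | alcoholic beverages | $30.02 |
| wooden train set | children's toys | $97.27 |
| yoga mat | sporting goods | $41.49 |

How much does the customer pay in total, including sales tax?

$538.99

Sparkling wine $33.41: alcoholic beverages → 7.25% → $2.42
Basketball $24.37: sporting goods, under $200.00 → 2% → $0.49
Bottle of rosé $16.71: alcoholic beverages → 7.25% → $1.21
Camping tent (2-person) $251.23: sporting goods, $200.00 or more → 7% → $17.59
Craft lager (4-pack) $13.22: alcoholic beverages → 7.25% → $0.96
Bottle of merlot $30.02: alcoholic beverages → 7.25% → $2.18
Wooden train set $97.27: children's toys → 5.75% → $5.59
Yoga mat $41.49: sporting goods, under $200.00 → 2% → $0.83
Subtotal = $507.72; tax = $31.27; total due = $538.99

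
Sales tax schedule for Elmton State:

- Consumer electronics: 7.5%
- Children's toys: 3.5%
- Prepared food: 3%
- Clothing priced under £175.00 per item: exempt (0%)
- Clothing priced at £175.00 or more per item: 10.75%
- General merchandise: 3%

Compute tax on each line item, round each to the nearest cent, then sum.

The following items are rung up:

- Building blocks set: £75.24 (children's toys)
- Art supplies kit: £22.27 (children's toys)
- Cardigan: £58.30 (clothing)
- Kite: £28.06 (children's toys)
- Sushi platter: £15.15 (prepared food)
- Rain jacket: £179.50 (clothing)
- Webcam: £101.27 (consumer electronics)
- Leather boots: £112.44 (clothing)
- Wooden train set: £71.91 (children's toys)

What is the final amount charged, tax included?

Building blocks set £75.24: children's toys → 3.5% → £2.63
Art supplies kit £22.27: children's toys → 3.5% → £0.78
Cardigan £58.30: clothing, under £175.00 → 0% → £0.00
Kite £28.06: children's toys → 3.5% → £0.98
Sushi platter £15.15: prepared food → 3% → £0.45
Rain jacket £179.50: clothing, £175.00 or more → 10.75% → £19.30
Webcam £101.27: consumer electronics → 7.5% → £7.60
Leather boots £112.44: clothing, under £175.00 → 0% → £0.00
Wooden train set £71.91: children's toys → 3.5% → £2.52
Subtotal = £664.14; tax = £34.26; total due = £698.40

£698.40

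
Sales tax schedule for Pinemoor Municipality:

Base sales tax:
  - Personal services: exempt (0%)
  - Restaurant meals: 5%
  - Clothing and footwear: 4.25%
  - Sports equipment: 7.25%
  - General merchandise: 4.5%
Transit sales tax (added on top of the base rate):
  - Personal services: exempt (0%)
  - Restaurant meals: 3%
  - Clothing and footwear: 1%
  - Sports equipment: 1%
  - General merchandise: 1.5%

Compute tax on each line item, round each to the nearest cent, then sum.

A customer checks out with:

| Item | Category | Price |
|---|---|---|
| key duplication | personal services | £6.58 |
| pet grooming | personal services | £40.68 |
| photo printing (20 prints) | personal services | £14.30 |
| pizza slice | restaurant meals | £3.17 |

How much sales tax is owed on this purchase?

Key duplication £6.58: personal services → 0% + 0% transit = 0% → £0.00
Pet grooming £40.68: personal services → 0% + 0% transit = 0% → £0.00
Photo printing (20 prints) £14.30: personal services → 0% + 0% transit = 0% → £0.00
Pizza slice £3.17: restaurant meals → 5% + 3% transit = 8% → £0.25
Total tax = £0.25

£0.25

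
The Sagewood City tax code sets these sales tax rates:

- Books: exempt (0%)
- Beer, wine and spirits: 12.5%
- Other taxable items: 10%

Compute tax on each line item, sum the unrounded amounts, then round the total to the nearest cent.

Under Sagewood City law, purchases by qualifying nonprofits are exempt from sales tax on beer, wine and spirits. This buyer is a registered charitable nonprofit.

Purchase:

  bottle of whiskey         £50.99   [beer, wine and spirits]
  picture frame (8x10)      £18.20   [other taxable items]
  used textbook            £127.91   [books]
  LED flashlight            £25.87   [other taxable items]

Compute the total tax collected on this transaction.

Bottle of whiskey £50.99: beer, wine and spirits, buyer-exempt → 0% → £0.00
Picture frame (8x10) £18.20: other taxable items → 10% → £1.82
Used textbook £127.91: books → 0% → £0.00
LED flashlight £25.87: other taxable items → 10% → £2.587
Unrounded tax sum = £4.407 → £4.41

£4.41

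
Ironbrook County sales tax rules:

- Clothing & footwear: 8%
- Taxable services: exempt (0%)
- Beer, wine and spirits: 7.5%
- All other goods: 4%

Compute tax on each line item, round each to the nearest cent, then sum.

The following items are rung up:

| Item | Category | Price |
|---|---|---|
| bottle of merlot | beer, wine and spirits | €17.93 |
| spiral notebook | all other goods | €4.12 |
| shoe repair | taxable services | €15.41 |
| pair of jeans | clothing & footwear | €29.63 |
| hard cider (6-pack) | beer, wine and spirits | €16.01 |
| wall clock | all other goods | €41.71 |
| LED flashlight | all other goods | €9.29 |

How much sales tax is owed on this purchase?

Bottle of merlot €17.93: beer, wine and spirits → 7.5% → €1.34
Spiral notebook €4.12: all other goods → 4% → €0.16
Shoe repair €15.41: taxable services → 0% → €0.00
Pair of jeans €29.63: clothing & footwear → 8% → €2.37
Hard cider (6-pack) €16.01: beer, wine and spirits → 7.5% → €1.20
Wall clock €41.71: all other goods → 4% → €1.67
LED flashlight €9.29: all other goods → 4% → €0.37
Total tax = €1.34 + €0.16 + €2.37 + €1.20 + €1.67 + €0.37 = €7.11

€7.11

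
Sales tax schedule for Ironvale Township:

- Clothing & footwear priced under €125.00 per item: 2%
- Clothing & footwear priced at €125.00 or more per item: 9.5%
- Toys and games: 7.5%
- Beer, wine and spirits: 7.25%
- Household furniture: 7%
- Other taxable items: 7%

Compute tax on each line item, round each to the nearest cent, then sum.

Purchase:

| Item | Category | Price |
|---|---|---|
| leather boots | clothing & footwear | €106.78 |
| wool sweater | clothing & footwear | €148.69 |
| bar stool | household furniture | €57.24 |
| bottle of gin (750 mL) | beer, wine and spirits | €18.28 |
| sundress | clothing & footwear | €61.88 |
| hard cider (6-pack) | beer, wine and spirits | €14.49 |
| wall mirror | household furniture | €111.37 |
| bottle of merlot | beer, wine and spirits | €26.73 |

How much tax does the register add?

Leather boots €106.78: clothing & footwear, under €125.00 → 2% → €2.14
Wool sweater €148.69: clothing & footwear, €125.00 or more → 9.5% → €14.13
Bar stool €57.24: household furniture → 7% → €4.01
Bottle of gin (750 mL) €18.28: beer, wine and spirits → 7.25% → €1.33
Sundress €61.88: clothing & footwear, under €125.00 → 2% → €1.24
Hard cider (6-pack) €14.49: beer, wine and spirits → 7.25% → €1.05
Wall mirror €111.37: household furniture → 7% → €7.80
Bottle of merlot €26.73: beer, wine and spirits → 7.25% → €1.94
Total tax = €2.14 + €14.13 + €4.01 + €1.33 + €1.24 + €1.05 + €7.80 + €1.94 = €33.64

€33.64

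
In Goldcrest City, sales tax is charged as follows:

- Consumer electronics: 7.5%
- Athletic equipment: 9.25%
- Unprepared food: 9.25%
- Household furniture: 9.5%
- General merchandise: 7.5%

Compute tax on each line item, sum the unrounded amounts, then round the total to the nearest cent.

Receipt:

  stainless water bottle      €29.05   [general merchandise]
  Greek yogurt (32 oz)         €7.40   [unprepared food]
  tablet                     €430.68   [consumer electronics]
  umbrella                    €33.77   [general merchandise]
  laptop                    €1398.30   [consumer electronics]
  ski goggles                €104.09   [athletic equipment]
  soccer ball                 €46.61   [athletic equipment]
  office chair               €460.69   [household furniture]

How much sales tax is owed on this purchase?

€200.27

Stainless water bottle €29.05: general merchandise → 7.5% → €2.17875
Greek yogurt (32 oz) €7.40: unprepared food → 9.25% → €0.6845
Tablet €430.68: consumer electronics → 7.5% → €32.301
Umbrella €33.77: general merchandise → 7.5% → €2.53275
Laptop €1398.30: consumer electronics → 7.5% → €104.8725
Ski goggles €104.09: athletic equipment → 9.25% → €9.628325
Soccer ball €46.61: athletic equipment → 9.25% → €4.311425
Office chair €460.69: household furniture → 9.5% → €43.76555
Unrounded tax sum = €200.2748 → €200.27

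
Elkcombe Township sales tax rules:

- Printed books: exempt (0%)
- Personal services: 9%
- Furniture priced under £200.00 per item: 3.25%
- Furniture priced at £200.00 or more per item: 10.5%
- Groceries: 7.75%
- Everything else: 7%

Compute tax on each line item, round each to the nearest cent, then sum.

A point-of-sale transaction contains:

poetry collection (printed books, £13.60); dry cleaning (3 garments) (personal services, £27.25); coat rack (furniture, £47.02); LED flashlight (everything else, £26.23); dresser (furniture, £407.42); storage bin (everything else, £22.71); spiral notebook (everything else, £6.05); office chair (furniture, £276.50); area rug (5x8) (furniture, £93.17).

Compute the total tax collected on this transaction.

Poetry collection £13.60: printed books → 0% → £0.00
Dry cleaning (3 garments) £27.25: personal services → 9% → £2.45
Coat rack £47.02: furniture, under £200.00 → 3.25% → £1.53
LED flashlight £26.23: everything else → 7% → £1.84
Dresser £407.42: furniture, £200.00 or more → 10.5% → £42.78
Storage bin £22.71: everything else → 7% → £1.59
Spiral notebook £6.05: everything else → 7% → £0.42
Office chair £276.50: furniture, £200.00 or more → 10.5% → £29.03
Area rug (5x8) £93.17: furniture, under £200.00 → 3.25% → £3.03
Total tax = £2.45 + £1.53 + £1.84 + £42.78 + £1.59 + £0.42 + £29.03 + £3.03 = £82.67

£82.67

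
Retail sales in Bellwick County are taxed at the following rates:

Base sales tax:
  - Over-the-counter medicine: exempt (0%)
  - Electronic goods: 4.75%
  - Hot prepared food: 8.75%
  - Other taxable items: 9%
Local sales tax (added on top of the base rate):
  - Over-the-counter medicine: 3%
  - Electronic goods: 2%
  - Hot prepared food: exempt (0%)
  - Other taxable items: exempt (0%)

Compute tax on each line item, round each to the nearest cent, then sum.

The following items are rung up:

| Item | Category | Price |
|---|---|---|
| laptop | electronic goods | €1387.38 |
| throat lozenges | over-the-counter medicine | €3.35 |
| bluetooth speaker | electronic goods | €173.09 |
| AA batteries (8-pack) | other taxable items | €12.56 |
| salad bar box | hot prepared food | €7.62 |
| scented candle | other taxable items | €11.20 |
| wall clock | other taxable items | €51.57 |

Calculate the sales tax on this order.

Laptop €1387.38: electronic goods → 4.75% + 2% local = 6.75% → €93.65
Throat lozenges €3.35: over-the-counter medicine → 0% + 3% local = 3% → €0.10
Bluetooth speaker €173.09: electronic goods → 4.75% + 2% local = 6.75% → €11.68
AA batteries (8-pack) €12.56: other taxable items → 9% + 0% local = 9% → €1.13
Salad bar box €7.62: hot prepared food → 8.75% + 0% local = 8.75% → €0.67
Scented candle €11.20: other taxable items → 9% + 0% local = 9% → €1.01
Wall clock €51.57: other taxable items → 9% + 0% local = 9% → €4.64
Total tax = €93.65 + €0.10 + €11.68 + €1.13 + €0.67 + €1.01 + €4.64 = €112.88

€112.88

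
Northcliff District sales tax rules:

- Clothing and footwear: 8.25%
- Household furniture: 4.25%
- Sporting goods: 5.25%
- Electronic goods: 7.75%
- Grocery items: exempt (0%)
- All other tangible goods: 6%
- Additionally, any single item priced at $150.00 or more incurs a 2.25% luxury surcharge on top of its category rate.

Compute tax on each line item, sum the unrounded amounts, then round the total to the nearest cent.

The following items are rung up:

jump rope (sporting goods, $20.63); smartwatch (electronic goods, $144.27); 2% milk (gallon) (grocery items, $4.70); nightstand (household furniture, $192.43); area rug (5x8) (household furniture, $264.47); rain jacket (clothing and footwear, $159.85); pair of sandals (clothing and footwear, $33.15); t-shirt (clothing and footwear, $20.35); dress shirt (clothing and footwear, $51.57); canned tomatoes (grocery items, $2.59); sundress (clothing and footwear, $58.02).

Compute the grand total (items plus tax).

Jump rope $20.63: sporting goods → 5.25% → $1.083075
Smartwatch $144.27: electronic goods → 7.75% → $11.180925
2% milk (gallon) $4.70: grocery items → 0% → $0.00
Nightstand $192.43: household furniture → 4.25% + 2.25% surcharge = 6.5% → $12.50795
Area rug (5x8) $264.47: household furniture → 4.25% + 2.25% surcharge = 6.5% → $17.19055
Rain jacket $159.85: clothing and footwear → 8.25% + 2.25% surcharge = 10.5% → $16.78425
Pair of sandals $33.15: clothing and footwear → 8.25% → $2.734875
T-shirt $20.35: clothing and footwear → 8.25% → $1.678875
Dress shirt $51.57: clothing and footwear → 8.25% → $4.254525
Canned tomatoes $2.59: grocery items → 0% → $0.00
Sundress $58.02: clothing and footwear → 8.25% → $4.78665
Subtotal = $952.03; unrounded tax = $72.201675 → $72.20; total due = $1024.23

$1024.23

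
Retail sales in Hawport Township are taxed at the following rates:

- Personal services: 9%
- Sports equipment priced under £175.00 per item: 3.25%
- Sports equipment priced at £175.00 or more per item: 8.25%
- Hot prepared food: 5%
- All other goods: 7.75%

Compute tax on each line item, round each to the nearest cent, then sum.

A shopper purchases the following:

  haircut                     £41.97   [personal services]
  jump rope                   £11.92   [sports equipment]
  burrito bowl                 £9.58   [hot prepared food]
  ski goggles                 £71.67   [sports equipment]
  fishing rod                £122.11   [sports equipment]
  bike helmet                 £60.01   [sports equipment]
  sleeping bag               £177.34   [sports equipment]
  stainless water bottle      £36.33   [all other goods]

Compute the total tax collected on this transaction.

Haircut £41.97: personal services → 9% → £3.78
Jump rope £11.92: sports equipment, under £175.00 → 3.25% → £0.39
Burrito bowl £9.58: hot prepared food → 5% → £0.48
Ski goggles £71.67: sports equipment, under £175.00 → 3.25% → £2.33
Fishing rod £122.11: sports equipment, under £175.00 → 3.25% → £3.97
Bike helmet £60.01: sports equipment, under £175.00 → 3.25% → £1.95
Sleeping bag £177.34: sports equipment, £175.00 or more → 8.25% → £14.63
Stainless water bottle £36.33: all other goods → 7.75% → £2.82
Total tax = £3.78 + £0.39 + £0.48 + £2.33 + £3.97 + £1.95 + £14.63 + £2.82 = £30.35

£30.35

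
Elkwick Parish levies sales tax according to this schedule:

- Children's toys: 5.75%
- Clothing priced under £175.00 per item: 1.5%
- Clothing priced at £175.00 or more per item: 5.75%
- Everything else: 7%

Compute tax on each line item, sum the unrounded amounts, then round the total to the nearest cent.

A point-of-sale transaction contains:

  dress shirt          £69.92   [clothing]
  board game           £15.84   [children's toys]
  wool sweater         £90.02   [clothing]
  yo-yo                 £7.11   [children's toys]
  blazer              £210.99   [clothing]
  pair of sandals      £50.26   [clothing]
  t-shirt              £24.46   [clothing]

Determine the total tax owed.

Dress shirt £69.92: clothing, under £175.00 → 1.5% → £1.0488
Board game £15.84: children's toys → 5.75% → £0.9108
Wool sweater £90.02: clothing, under £175.00 → 1.5% → £1.3503
Yo-yo £7.11: children's toys → 5.75% → £0.408825
Blazer £210.99: clothing, £175.00 or more → 5.75% → £12.131925
Pair of sandals £50.26: clothing, under £175.00 → 1.5% → £0.7539
T-shirt £24.46: clothing, under £175.00 → 1.5% → £0.3669
Unrounded tax sum = £16.97145 → £16.97

£16.97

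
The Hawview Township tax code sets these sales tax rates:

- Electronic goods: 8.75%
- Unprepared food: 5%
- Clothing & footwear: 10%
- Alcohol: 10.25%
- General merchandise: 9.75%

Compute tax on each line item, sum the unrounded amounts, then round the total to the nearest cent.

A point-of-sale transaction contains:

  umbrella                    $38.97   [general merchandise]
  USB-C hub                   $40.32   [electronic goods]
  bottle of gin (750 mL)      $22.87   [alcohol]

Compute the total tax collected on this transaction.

Umbrella $38.97: general merchandise → 9.75% → $3.799575
USB-C hub $40.32: electronic goods → 8.75% → $3.528
Bottle of gin (750 mL) $22.87: alcohol → 10.25% → $2.344175
Unrounded tax sum = $9.67175 → $9.67

$9.67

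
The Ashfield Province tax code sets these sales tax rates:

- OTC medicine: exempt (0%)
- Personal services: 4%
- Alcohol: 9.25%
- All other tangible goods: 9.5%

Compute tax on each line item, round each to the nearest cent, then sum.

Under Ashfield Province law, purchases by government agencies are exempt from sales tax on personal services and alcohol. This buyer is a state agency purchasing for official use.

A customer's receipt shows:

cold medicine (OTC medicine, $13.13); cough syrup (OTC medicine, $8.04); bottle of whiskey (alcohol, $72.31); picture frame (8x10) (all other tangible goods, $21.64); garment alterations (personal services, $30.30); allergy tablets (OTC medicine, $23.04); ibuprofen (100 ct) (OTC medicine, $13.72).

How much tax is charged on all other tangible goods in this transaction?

$2.06

Picture frame (8x10) $21.64: all other tangible goods → 9.5% → $2.06
Tax on all other tangible goods = $2.06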